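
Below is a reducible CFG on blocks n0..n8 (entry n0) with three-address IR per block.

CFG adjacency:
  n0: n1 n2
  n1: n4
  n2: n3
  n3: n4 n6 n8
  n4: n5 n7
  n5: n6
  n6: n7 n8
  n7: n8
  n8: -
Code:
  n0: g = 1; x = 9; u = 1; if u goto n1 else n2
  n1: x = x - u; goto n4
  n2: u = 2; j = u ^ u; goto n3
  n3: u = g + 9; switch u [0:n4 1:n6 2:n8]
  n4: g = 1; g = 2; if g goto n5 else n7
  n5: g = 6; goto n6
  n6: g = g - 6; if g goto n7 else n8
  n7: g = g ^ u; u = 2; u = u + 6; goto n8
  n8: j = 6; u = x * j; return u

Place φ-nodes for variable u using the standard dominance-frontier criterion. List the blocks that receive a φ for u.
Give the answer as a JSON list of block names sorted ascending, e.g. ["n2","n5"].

idom tree: n1←n0 n2←n0 n3←n2 n4←n0 n5←n4 n6←n0 n7←n0 n8←n0
Dom∩ at merges:
  n4: preds {n1,n3}: {n0,n1} ∩ {n0,n2,n3} = {n0}; idom=n0
  n6: preds {n3,n5}: {n0,n2,n3} ∩ {n0,n4,n5} = {n0}; idom=n0
  n7: preds {n4,n6}: {n0,n4} ∩ {n0,n6} = {n0}; idom=n0
  n8: preds {n3,n6,n7}: {n0,n2,n3} ∩ {n0,n6} ∩ {n0,n7} = {n0}; idom=n0

DF walk-up:
  n4←n1: walk n1 to n0
  n4←n3: walk n3→n2 to n0
  n6←n3: walk n3→n2 to n0
  n6←n5: walk n5→n4 to n0
  n7←n4: walk n4 to n0
  n7←n6: walk n6 to n0
  n8←n3: walk n3→n2 to n0
  n8←n6: walk n6 to n0
  n8←n7: walk n7 to n0
  n0: DF=∅
  n1: DF={n4}
  n2: DF={n4,n6,n8}
  n3: DF={n4,n6,n8}
  n4: DF={n6,n7}
  n5: DF={n6}
  n6: DF={n7,n8}
  n7: DF={n8}
  n8: DF=∅

φ for u: defs {n0,n2,n3,n7,n8}
  DF⁺ = {n4,n6,n7,n8}

Answer: ["n4", "n6", "n7", "n8"]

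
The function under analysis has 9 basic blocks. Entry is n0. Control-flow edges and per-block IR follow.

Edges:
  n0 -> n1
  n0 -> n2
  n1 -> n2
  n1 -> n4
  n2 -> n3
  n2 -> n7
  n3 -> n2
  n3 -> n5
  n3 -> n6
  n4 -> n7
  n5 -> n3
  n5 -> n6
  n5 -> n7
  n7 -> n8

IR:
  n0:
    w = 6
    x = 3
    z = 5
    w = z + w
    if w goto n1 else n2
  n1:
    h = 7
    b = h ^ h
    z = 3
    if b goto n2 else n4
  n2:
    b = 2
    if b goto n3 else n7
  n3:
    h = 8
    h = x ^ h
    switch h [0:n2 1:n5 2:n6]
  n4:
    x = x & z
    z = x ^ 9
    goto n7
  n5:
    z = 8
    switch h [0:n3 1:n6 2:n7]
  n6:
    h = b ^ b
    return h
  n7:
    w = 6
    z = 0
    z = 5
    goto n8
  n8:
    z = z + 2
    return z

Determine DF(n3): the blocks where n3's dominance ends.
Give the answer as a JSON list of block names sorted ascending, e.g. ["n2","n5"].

Answer: ["n2", "n3", "n7"]

Derivation:
idom tree: n1←n0 n2←n0 n3←n2 n4←n1 n5←n3 n6←n3 n7←n0 n8←n7
Dom∩ at merges:
  n2: preds {n0,n1,n3}: {n0} ∩ {n0,n1} ∩ {n0,n2,n3} = {n0}; idom=n0
  n3: preds {n2,n5}: {n0,n2} ∩ {n0,n2,n3,n5} = {n0,n2}; idom=n2
  n6: preds {n3,n5}: {n0,n2,n3} ∩ {n0,n2,n3,n5} = {n0,n2,n3}; idom=n3
  n7: preds {n2,n4,n5}: {n0,n2} ∩ {n0,n1,n4} ∩ {n0,n2,n3,n5} = {n0}; idom=n0

Frontier:
  n2←n0: walk · to n0
  n2←n1: walk n1 to n0
  n2←n3: walk n3→n2 to n0
  n3←n2: walk · to n2
  n3←n5: walk n5→n3 to n2
  n6←n3: walk · to n3
  n6←n5: walk n5 to n3
  n7←n2: walk n2 to n0
  n7←n4: walk n4→n1 to n0
  n7←n5: walk n5→n3→n2 to n0
  n0 → ∅
  n1 → {n2,n7}
  n2 → {n2,n7}
  n3 → {n2,n3,n7}
  n4 → {n7}
  n5 → {n3,n6,n7}
  n6 → ∅
  n7 → ∅
  n8 → ∅

DF(n3) = ["n2", "n3", "n7"]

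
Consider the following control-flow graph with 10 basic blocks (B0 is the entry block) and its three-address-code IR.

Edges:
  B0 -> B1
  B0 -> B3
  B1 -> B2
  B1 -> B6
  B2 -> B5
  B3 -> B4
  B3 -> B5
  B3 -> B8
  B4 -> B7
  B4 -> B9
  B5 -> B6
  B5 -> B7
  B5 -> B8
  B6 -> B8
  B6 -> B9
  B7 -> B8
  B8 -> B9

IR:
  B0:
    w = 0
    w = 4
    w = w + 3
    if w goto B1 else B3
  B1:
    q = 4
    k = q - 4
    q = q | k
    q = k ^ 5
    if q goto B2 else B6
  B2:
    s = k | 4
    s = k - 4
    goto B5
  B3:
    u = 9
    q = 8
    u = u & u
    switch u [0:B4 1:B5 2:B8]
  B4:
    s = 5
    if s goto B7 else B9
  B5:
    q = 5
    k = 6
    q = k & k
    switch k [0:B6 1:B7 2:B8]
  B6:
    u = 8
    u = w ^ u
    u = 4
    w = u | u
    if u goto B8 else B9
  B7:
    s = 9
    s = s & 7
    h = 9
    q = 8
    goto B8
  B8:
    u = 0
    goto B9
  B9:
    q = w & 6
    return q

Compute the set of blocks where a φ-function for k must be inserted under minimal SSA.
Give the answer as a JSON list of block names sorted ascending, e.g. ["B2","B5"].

idom tree: B1←B0 B2←B1 B3←B0 B4←B3 B5←B0 B6←B0 B7←B0 B8←B0 B9←B0
Join-block Dom:
  B5: preds {B2,B3}: {B0,B1,B2} ∩ {B0,B3} = {B0}; idom=B0
  B6: preds {B1,B5}: {B0,B1} ∩ {B0,B5} = {B0}; idom=B0
  B7: preds {B4,B5}: {B0,B3,B4} ∩ {B0,B5} = {B0}; idom=B0
  B8: preds {B3,B5,B6,B7}: {B0,B3} ∩ {B0,B5} ∩ {B0,B6} ∩ {B0,B7} = {B0}; idom=B0
  B9: preds {B4,B6,B8}: {B0,B3,B4} ∩ {B0,B6} ∩ {B0,B8} = {B0}; idom=B0

DF derivation:
  B5←B2: walk B2→B1 to B0
  B5←B3: walk B3 to B0
  B6←B1: walk B1 to B0
  B6←B5: walk B5 to B0
  B7←B4: walk B4→B3 to B0
  B7←B5: walk B5 to B0
  B8←B3: walk B3 to B0
  B8←B5: walk B5 to B0
  B8←B6: walk B6 to B0
  B8←B7: walk B7 to B0
  B9←B4: walk B4→B3 to B0
  B9←B6: walk B6 to B0
  B9←B8: walk B8 to B0
  B0: DF=∅
  B1: DF={B5,B6}
  B2: DF={B5}
  B3: DF={B5,B7,B8,B9}
  B4: DF={B7,B9}
  B5: DF={B6,B7,B8}
  B6: DF={B8,B9}
  B7: DF={B8}
  B8: DF={B9}
  B9: DF=∅

φ for k: defs {B1,B5}
  DF⁺ = {B5,B6,B7,B8,B9}

Answer: ["B5", "B6", "B7", "B8", "B9"]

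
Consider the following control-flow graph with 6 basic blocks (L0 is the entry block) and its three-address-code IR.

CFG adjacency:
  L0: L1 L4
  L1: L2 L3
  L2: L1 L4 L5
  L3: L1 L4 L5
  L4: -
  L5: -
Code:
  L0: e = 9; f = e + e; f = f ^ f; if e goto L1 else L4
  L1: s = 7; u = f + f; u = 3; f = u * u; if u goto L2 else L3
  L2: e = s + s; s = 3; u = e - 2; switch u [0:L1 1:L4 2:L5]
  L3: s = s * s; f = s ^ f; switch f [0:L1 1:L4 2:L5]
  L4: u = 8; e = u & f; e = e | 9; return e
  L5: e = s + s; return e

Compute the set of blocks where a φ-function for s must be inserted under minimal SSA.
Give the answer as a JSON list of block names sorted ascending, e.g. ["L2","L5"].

Answer: ["L1", "L4", "L5"]

Working:
idom tree: L1←L0 L2←L1 L3←L1 L4←L0 L5←L1
Dom at joins:
  L1: preds {L0,L2,L3}: {L0} ∩ {L0,L1,L2} ∩ {L0,L1,L3} = {L0}; idom=L0
  L4: preds {L0,L2,L3}: {L0} ∩ {L0,L1,L2} ∩ {L0,L1,L3} = {L0}; idom=L0
  L5: preds {L2,L3}: {L0,L1,L2} ∩ {L0,L1,L3} = {L0,L1}; idom=L1

DF walk-up:
  join L1 pred L0: · stop@L0
  join L1 pred L2: L2→L1 stop@L0
  join L1 pred L3: L3→L1 stop@L0
  join L4 pred L0: · stop@L0
  join L4 pred L2: L2→L1 stop@L0
  join L4 pred L3: L3→L1 stop@L0
  join L5 pred L2: L2 stop@L1
  join L5 pred L3: L3 stop@L1
  L0: DF=∅
  L1: DF={L1,L4}
  L2: DF={L1,L4,L5}
  L3: DF={L1,L4,L5}
  L4: DF=∅
  L5: DF=∅

φ for s: defs {L1,L2,L3}
  DF⁺ = {L1,L4,L5}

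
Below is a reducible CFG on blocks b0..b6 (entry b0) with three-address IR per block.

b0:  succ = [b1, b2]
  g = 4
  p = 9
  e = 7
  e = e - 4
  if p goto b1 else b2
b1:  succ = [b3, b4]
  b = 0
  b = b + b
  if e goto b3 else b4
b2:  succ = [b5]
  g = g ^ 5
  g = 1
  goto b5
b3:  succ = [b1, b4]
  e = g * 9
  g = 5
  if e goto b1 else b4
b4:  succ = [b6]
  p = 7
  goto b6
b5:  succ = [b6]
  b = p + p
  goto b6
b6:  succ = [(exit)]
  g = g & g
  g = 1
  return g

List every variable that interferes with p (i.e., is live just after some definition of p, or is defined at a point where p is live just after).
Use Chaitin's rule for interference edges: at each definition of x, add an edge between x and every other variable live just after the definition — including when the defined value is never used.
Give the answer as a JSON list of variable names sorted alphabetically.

Answer: ["e", "g"]

Analysis:
Block summaries:
  b0: {e,g,p} / ∅
  b1: {b} / {e}
  b2: {g} / {g}
  b3: {e,g} / {g}
  b4: {p} / ∅
  b5: {b} / {p}
  b6: {g} / {g}

Backward fixpoint:
  live b0: ∅→{e,g,p}
  live b1: {e,g}→{g}
  live b2: {g,p}→{g,p}
  live b3: {g}→{e,g}
  live b4: {g}→{g}
  live b5: {g,p}→{g}
  live b6: {g}→∅

Interfere edges:
  b: {e,g}
  e: {b,g,p}
  g: {b,e,p}
  p: {e,g}

N(p) = ["e", "g"]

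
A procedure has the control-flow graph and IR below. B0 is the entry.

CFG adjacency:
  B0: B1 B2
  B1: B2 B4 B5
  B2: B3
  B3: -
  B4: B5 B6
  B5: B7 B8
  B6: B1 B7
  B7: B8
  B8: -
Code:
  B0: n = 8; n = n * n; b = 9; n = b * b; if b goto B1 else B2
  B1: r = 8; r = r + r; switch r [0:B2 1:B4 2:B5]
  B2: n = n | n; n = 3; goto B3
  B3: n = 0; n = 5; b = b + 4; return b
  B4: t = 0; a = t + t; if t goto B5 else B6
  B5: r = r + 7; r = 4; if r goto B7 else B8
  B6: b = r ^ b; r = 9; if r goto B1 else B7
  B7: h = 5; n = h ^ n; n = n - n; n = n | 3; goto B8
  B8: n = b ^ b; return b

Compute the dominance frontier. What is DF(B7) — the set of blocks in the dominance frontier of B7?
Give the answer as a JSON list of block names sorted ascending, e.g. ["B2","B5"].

Answer: ["B8"]

Working:
idom tree: B1←B0 B2←B0 B3←B2 B4←B1 B5←B1 B6←B4 B7←B1 B8←B1
Join-block Dom:
  B1: preds {B0,B6}: {B0} ∩ {B0,B1,B4,B6} = {B0}; idom=B0
  B2: preds {B0,B1}: {B0} ∩ {B0,B1} = {B0}; idom=B0
  B5: preds {B1,B4}: {B0,B1} ∩ {B0,B1,B4} = {B0,B1}; idom=B1
  B7: preds {B5,B6}: {B0,B1,B5} ∩ {B0,B1,B4,B6} = {B0,B1}; idom=B1
  B8: preds {B5,B7}: {B0,B1,B5} ∩ {B0,B1,B7} = {B0,B1}; idom=B1

DF derivation:
  B1←B0: walk · to B0
  B1←B6: walk B6→B4→B1 to B0
  B2←B0: walk · to B0
  B2←B1: walk B1 to B0
  B5←B1: walk · to B1
  B5←B4: walk B4 to B1
  B7←B5: walk B5 to B1
  B7←B6: walk B6→B4 to B1
  B8←B5: walk B5 to B1
  B8←B7: walk B7 to B1
  DF(B0)=∅
  DF(B1)={B1,B2}
  DF(B2)=∅
  DF(B3)=∅
  DF(B4)={B1,B5,B7}
  DF(B5)={B7,B8}
  DF(B6)={B1,B7}
  DF(B7)={B8}
  DF(B8)=∅

DF(B7) = ["B8"]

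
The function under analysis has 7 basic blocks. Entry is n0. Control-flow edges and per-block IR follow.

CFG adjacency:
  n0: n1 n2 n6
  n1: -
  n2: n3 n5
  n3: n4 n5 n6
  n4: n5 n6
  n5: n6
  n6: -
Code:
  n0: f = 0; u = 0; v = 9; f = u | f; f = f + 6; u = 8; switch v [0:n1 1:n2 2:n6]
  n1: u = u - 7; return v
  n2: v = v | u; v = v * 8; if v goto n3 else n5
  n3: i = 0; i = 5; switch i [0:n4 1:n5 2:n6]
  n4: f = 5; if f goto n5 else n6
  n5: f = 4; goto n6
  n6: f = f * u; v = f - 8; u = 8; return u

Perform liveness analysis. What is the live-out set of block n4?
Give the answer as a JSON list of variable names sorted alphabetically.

Answer: ["f", "u"]

Working:
Block summaries:
  n0 def {f,u,v} use ∅
  n1 def {u} use {u,v}
  n2 def {v} use {u,v}
  n3 def {i} use ∅
  n4 def {f} use ∅
  n5 def {f} use ∅
  n6 def {f,u,v} use {f,u}

Backward fixpoint:
  n0 li=∅ lo={f,u,v}
  n1 li={u,v} lo=∅
  n2 li={f,u,v} lo={f,u}
  n3 li={f,u} lo={f,u}
  n4 li={u} lo={f,u}
  n5 li={u} lo={f,u}
  n6 li={f,u} lo=∅

live-out(n4) = ["f", "u"]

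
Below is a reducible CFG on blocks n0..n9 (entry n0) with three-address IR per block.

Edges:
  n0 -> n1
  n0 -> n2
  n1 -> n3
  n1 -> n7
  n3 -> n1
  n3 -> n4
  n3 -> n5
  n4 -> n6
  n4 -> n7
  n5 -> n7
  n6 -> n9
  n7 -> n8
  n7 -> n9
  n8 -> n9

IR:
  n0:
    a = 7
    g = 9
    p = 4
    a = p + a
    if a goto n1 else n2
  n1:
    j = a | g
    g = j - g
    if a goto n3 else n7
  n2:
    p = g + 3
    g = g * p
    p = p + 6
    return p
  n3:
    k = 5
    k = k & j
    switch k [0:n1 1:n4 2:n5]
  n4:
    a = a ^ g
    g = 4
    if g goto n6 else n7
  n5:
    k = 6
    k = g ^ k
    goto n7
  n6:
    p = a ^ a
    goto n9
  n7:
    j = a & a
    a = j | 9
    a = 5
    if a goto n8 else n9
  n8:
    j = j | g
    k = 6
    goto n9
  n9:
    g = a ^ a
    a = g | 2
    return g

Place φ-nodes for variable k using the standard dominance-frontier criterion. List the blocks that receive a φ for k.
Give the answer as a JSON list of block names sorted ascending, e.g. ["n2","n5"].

Answer: ["n1", "n7", "n9"]

Derivation:
idom tree: n1←n0 n2←n0 n3←n1 n4←n3 n5←n3 n6←n4 n7←n1 n8←n7 n9←n1
Dom∩ at merges:
  n1: preds {n0,n3}: {n0} ∩ {n0,n1,n3} = {n0}; idom=n0
  n7: preds {n1,n4,n5}: {n0,n1} ∩ {n0,n1,n3,n4} ∩ {n0,n1,n3,n5} = {n0,n1}; idom=n1
  n9: preds {n6,n7,n8}: {n0,n1,n3,n4,n6} ∩ {n0,n1,n7} ∩ {n0,n1,n7,n8} = {n0,n1}; idom=n1

DF derivation:
  n1←n0: walk · to n0
  n1←n3: walk n3→n1 to n0
  n7←n1: walk · to n1
  n7←n4: walk n4→n3 to n1
  n7←n5: walk n5→n3 to n1
  n9←n6: walk n6→n4→n3 to n1
  n9←n7: walk n7 to n1
  n9←n8: walk n8→n7 to n1
  n0 → ∅
  n1 → {n1}
  n2 → ∅
  n3 → {n1,n7,n9}
  n4 → {n7,n9}
  n5 → {n7}
  n6 → {n9}
  n7 → {n9}
  n8 → {n9}
  n9 → ∅

φ for k: defs {n3,n5,n8}
  DF⁺ = {n1,n7,n9}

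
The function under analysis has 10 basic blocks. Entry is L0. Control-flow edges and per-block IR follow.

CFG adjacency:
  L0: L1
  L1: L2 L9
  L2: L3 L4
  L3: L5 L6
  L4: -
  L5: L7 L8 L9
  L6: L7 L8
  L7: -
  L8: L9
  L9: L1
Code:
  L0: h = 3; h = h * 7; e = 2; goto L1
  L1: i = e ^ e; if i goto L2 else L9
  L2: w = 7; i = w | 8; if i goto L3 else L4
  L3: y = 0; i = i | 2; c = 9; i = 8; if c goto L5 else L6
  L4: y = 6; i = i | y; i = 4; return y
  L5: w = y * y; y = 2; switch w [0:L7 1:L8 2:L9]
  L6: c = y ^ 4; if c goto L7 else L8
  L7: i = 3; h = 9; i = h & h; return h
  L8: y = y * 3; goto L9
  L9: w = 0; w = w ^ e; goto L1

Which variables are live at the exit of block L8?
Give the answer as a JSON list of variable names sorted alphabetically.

Per-block:
  L0: {e,h} / ∅
  L1: {i} / {e}
  L2: {i,w} / ∅
  L3: {c,i,y} / {i}
  L4: {i,y} / {i}
  L5: {w,y} / {y}
  L6: {c} / {y}
  L7: {h,i} / ∅
  L8: {y} / {y}
  L9: {w} / {e}

Live sets:
  L0: in=∅ out={e}
  L1: in={e} out={e}
  L2: in={e} out={e,i}
  L3: in={e,i} out={e,y}
  L4: in={i} out=∅
  L5: in={e,y} out={e,y}
  L6: in={e,y} out={e,y}
  L7: in=∅ out=∅
  L8: in={e,y} out={e}
  L9: in={e} out={e}

live-out(L8) = ["e"]

Answer: ["e"]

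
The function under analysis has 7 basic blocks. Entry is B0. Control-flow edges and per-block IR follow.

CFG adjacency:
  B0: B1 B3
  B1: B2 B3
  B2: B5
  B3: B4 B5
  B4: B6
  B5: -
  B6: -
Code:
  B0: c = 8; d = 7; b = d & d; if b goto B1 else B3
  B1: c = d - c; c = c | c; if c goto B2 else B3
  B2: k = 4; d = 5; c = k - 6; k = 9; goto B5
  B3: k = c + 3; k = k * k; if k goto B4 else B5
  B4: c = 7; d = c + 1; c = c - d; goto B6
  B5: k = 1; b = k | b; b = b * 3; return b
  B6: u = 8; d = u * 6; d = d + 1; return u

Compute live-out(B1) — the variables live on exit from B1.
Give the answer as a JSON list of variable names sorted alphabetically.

def/use:
  B0: {b,c,d} / ∅
  B1: {c} / {c,d}
  B2: {c,d,k} / ∅
  B3: {k} / {c}
  B4: {c,d} / ∅
  B5: {b,k} / {b}
  B6: {d,u} / ∅

Live sets:
  B0 li=∅ lo={b,c,d}
  B1 li={b,c,d} lo={b,c}
  B2 li={b} lo={b}
  B3 li={b,c} lo={b}
  B4 li=∅ lo=∅
  B5 li={b} lo=∅
  B6 li=∅ lo=∅

live-out(B1) = ["b", "c"]

Answer: ["b", "c"]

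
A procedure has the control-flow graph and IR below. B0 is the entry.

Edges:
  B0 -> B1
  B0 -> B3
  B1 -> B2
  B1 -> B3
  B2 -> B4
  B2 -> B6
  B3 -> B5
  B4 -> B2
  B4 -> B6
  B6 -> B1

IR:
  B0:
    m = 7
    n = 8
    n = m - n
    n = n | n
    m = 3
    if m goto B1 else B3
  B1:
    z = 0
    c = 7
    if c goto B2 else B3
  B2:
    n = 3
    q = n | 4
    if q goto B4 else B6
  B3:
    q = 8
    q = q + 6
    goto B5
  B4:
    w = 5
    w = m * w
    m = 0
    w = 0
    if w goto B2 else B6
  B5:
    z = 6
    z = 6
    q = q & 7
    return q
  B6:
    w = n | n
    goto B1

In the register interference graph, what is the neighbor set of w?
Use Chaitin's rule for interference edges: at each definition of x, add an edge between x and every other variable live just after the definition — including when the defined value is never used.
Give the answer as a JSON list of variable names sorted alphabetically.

Answer: ["m", "n"]

Working:
Block summaries:
  B0 def {m,n} use ∅
  B1 def {c,z} use ∅
  B2 def {n,q} use ∅
  B3 def {q} use ∅
  B4 def {m,w} use {m}
  B5 def {q,z} use {q}
  B6 def {w} use {n}

Liveness:
  B0: in=∅ out={m}
  B1: in={m} out={m}
  B2: in={m} out={m,n}
  B3: in=∅ out={q}
  B4: in={m,n} out={m,n}
  B5: in={q} out=∅
  B6: in={m,n} out={m}

Interference:
  c — {m}
  m — {c,n,q,w,z}
  n — {m,q,w}
  q — {m,n,z}
  w — {m,n}
  z — {m,q}

N(w) = ["m", "n"]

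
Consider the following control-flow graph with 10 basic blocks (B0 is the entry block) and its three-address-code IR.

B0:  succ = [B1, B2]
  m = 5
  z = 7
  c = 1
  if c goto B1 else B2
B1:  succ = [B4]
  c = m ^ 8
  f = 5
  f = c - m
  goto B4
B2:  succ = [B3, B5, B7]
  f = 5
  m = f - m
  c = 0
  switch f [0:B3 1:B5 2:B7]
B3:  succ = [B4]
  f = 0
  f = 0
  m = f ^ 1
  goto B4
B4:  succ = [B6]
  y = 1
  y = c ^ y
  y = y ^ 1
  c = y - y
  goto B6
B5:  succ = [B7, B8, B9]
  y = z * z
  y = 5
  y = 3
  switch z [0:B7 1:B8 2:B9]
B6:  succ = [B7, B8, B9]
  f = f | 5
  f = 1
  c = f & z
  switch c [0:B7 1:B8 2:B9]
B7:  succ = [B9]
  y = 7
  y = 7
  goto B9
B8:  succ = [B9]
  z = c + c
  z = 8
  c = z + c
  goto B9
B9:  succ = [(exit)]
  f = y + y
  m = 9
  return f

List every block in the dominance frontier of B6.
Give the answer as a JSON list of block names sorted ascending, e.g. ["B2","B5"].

idom tree: B1←B0 B2←B0 B3←B2 B4←B0 B5←B2 B6←B4 B7←B0 B8←B0 B9←B0
Dom∩ at merges:
  B4: preds {B1,B3}: {B0,B1} ∩ {B0,B2,B3} = {B0}; idom=B0
  B7: preds {B2,B5,B6}: {B0,B2} ∩ {B0,B2,B5} ∩ {B0,B4,B6} = {B0}; idom=B0
  B8: preds {B5,B6}: {B0,B2,B5} ∩ {B0,B4,B6} = {B0}; idom=B0
  B9: preds {B5,B6,B7,B8}: {B0,B2,B5} ∩ {B0,B4,B6} ∩ {B0,B7} ∩ {B0,B8} = {B0}; idom=B0

Frontier:
  B4←B1: walk B1 to B0
  B4←B3: walk B3→B2 to B0
  B7←B2: walk B2 to B0
  B7←B5: walk B5→B2 to B0
  B7←B6: walk B6→B4 to B0
  B8←B5: walk B5→B2 to B0
  B8←B6: walk B6→B4 to B0
  B9←B5: walk B5→B2 to B0
  B9←B6: walk B6→B4 to B0
  B9←B7: walk B7 to B0
  B9←B8: walk B8 to B0
  DF(B0)=∅
  DF(B1)={B4}
  DF(B2)={B4,B7,B8,B9}
  DF(B3)={B4}
  DF(B4)={B7,B8,B9}
  DF(B5)={B7,B8,B9}
  DF(B6)={B7,B8,B9}
  DF(B7)={B9}
  DF(B8)={B9}
  DF(B9)=∅

DF(B6) = ["B7", "B8", "B9"]

Answer: ["B7", "B8", "B9"]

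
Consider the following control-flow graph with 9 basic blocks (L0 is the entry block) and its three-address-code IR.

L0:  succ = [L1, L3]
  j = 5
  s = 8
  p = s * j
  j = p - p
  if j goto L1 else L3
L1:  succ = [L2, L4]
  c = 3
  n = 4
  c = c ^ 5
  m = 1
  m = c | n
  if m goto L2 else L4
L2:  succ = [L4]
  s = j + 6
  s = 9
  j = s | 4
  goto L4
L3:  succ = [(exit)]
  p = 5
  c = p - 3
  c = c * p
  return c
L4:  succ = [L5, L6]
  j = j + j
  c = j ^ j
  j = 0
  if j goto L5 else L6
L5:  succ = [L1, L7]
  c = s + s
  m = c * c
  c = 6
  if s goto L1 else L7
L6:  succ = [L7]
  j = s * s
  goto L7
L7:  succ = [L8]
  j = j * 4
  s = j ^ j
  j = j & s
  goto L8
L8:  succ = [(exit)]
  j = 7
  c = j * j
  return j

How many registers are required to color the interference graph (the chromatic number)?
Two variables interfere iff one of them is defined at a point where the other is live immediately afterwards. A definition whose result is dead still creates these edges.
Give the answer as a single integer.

Block summaries:
  L0: def={j,p,s} ue=∅
  L1: def={c,m,n} ue=∅
  L2: def={j,s} ue={j}
  L3: def={c,p} ue=∅
  L4: def={c,j} ue={j}
  L5: def={c,m} ue={s}
  L6: def={j} ue={s}
  L7: def={j,s} ue={j}
  L8: def={c,j} ue=∅

Backward fixpoint:
  L0: in=∅ out={j,s}
  L1: in={j,s} out={j,s}
  L2: in={j} out={j,s}
  L3: in=∅ out=∅
  L4: in={j,s} out={j,s}
  L5: in={j,s} out={j,s}
  L6: in={s} out={j}
  L7: in={j} out=∅
  L8: in=∅ out=∅

Interfere edges:
  c↔{j,m,n,p,s}
  j↔{c,m,n,s}
  m↔{c,j,n,s}
  n↔{c,j,m,s}
  p↔{c,s}
  s↔{c,j,m,n,p}

Registers:
  lower bound: {c,j,m,n,s} mutually conflict ⇒ χ ≥ 5
  5-colouring: r0={c}  r1={s}  r2={j,p}  r3={m}  r4={n}
  χ = 5

Answer: 5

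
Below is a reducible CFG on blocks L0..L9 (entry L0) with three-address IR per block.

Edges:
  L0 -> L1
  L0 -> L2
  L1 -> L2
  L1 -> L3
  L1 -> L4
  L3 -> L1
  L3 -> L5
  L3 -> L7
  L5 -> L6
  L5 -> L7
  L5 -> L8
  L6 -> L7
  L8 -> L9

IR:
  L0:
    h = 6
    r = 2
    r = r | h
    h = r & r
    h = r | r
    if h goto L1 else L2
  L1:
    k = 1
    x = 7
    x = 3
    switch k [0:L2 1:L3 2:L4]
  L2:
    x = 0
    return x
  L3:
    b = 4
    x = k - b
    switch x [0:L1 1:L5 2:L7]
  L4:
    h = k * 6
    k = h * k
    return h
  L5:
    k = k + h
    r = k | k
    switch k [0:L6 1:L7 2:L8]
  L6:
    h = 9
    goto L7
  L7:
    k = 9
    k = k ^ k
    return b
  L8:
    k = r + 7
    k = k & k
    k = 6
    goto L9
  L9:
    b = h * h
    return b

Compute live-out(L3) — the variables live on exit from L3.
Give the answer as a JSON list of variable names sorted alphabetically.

Per-block:
  L0 def {h,r} use ∅
  L1 def {k,x} use ∅
  L2 def {x} use ∅
  L3 def {b,x} use {k}
  L4 def {h,k} use {k}
  L5 def {k,r} use {h,k}
  L6 def {h} use ∅
  L7 def {k} use {b}
  L8 def {k} use {r}
  L9 def {b} use {h}

Backward fixpoint:
  L0: in=∅ out={h}
  L1: in={h} out={h,k}
  L2: in=∅ out=∅
  L3: in={h,k} out={b,h,k}
  L4: in={k} out=∅
  L5: in={b,h,k} out={b,h,r}
  L6: in={b} out={b}
  L7: in={b} out=∅
  L8: in={h,r} out={h}
  L9: in={h} out=∅

live-out(L3) = ["b", "h", "k"]

Answer: ["b", "h", "k"]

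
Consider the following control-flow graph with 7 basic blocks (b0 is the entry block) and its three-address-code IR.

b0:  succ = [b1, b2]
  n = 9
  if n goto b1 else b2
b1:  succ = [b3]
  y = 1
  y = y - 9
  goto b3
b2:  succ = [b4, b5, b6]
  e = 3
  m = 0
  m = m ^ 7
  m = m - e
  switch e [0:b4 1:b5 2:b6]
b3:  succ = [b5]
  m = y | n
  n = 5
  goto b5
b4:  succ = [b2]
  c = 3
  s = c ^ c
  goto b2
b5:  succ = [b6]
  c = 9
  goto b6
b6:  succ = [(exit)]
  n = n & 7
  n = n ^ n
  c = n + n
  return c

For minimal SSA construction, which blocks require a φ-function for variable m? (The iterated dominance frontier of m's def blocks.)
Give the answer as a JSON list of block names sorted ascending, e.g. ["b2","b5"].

Answer: ["b2", "b5", "b6"]

Derivation:
idom tree: b1←b0 b2←b0 b3←b1 b4←b2 b5←b0 b6←b0
Dom∩ at merges:
  b2: preds {b0,b4}: {b0} ∩ {b0,b2,b4} = {b0}; idom=b0
  b5: preds {b2,b3}: {b0,b2} ∩ {b0,b1,b3} = {b0}; idom=b0
  b6: preds {b2,b5}: {b0,b2} ∩ {b0,b5} = {b0}; idom=b0

DF walk-up:
  b2←b0: walk · to b0
  b2←b4: walk b4→b2 to b0
  b5←b2: walk b2 to b0
  b5←b3: walk b3→b1 to b0
  b6←b2: walk b2 to b0
  b6←b5: walk b5 to b0
  DF(b0)=∅
  DF(b1)={b5}
  DF(b2)={b2,b5,b6}
  DF(b3)={b5}
  DF(b4)={b2}
  DF(b5)={b6}
  DF(b6)=∅

φ for m: defs {b2,b3}
  DF⁺ = {b2,b5,b6}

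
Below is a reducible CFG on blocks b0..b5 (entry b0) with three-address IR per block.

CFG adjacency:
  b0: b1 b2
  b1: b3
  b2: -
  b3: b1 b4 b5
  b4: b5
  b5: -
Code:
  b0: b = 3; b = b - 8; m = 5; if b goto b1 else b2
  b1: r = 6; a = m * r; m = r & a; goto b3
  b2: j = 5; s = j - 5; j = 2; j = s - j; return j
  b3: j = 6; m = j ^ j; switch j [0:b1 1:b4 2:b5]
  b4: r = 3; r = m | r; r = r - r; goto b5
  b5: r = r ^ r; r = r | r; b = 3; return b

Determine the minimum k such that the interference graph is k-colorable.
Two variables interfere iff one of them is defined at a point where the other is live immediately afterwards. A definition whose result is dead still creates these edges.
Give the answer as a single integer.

Answer: 3

Analysis:
Per-block:
  b0: {b,m} / ∅
  b1: {a,m,r} / {m}
  b2: {j,s} / ∅
  b3: {j,m} / ∅
  b4: {r} / {m}
  b5: {b,r} / {r}

Live sets:
  b0: in=∅ out={m}
  b1: in={m} out={r}
  b2: in=∅ out=∅
  b3: in={r} out={m,r}
  b4: in={m} out={r}
  b5: in={r} out=∅

Interference:
  a — {r}
  b — {m}
  j — {m,r,s}
  m — {b,j,r}
  r — {a,j,m}
  s — {j}

Chromatic number:
  {j,m,r} pairwise interfere (3-clique) ⇒ χ ≥ 3
  assign a→r0 b→r0 j→r0 m→r1 r→r2 s→r1 — no edge inside a register ⇒ χ ≤ 3
  χ = 3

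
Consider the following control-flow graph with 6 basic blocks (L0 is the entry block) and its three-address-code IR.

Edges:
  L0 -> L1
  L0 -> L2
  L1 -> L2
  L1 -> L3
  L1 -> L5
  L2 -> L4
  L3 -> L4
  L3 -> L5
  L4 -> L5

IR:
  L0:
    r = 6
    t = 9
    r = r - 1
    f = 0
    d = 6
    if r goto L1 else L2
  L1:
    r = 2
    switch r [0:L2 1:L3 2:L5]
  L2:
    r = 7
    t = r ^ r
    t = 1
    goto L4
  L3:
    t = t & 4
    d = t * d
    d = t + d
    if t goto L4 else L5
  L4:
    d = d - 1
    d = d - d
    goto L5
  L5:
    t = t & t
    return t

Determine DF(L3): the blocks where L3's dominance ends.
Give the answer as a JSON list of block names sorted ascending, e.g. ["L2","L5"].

Answer: ["L4", "L5"]

Derivation:
idom tree: L1←L0 L2←L0 L3←L1 L4←L0 L5←L0
Join-block Dom:
  L2: preds {L0,L1}: {L0} ∩ {L0,L1} = {L0}; idom=L0
  L4: preds {L2,L3}: {L0,L2} ∩ {L0,L1,L3} = {L0}; idom=L0
  L5: preds {L1,L3,L4}: {L0,L1} ∩ {L0,L1,L3} ∩ {L0,L4} = {L0}; idom=L0

DF derivation:
  L2←L0: walk · to L0
  L2←L1: walk L1 to L0
  L4←L2: walk L2 to L0
  L4←L3: walk L3→L1 to L0
  L5←L1: walk L1 to L0
  L5←L3: walk L3→L1 to L0
  L5←L4: walk L4 to L0
  DF(L0)=∅
  DF(L1)={L2,L4,L5}
  DF(L2)={L4}
  DF(L3)={L4,L5}
  DF(L4)={L5}
  DF(L5)=∅

DF(L3) = ["L4", "L5"]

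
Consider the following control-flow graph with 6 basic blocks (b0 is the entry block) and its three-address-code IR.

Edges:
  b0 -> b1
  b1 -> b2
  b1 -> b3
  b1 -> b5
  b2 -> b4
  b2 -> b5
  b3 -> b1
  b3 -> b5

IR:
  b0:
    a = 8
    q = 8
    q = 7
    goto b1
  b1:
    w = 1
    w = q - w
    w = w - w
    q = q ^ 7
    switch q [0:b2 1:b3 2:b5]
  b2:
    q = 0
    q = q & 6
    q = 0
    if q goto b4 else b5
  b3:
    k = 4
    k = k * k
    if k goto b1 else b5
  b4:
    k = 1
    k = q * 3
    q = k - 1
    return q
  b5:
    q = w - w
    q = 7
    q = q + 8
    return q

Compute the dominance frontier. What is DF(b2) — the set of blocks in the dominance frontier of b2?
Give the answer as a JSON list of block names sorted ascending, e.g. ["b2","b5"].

idom tree: b1←b0 b2←b1 b3←b1 b4←b2 b5←b1
Dom∩ at merges:
  b1: preds {b0,b3}: {b0} ∩ {b0,b1,b3} = {b0}; idom=b0
  b5: preds {b1,b2,b3}: {b0,b1} ∩ {b0,b1,b2} ∩ {b0,b1,b3} = {b0,b1}; idom=b1

Frontier:
  b1←b0: walk · to b0
  b1←b3: walk b3→b1 to b0
  b5←b1: walk · to b1
  b5←b2: walk b2 to b1
  b5←b3: walk b3 to b1
  b0 → ∅
  b1 → {b1}
  b2 → {b5}
  b3 → {b1,b5}
  b4 → ∅
  b5 → ∅

DF(b2) = ["b5"]

Answer: ["b5"]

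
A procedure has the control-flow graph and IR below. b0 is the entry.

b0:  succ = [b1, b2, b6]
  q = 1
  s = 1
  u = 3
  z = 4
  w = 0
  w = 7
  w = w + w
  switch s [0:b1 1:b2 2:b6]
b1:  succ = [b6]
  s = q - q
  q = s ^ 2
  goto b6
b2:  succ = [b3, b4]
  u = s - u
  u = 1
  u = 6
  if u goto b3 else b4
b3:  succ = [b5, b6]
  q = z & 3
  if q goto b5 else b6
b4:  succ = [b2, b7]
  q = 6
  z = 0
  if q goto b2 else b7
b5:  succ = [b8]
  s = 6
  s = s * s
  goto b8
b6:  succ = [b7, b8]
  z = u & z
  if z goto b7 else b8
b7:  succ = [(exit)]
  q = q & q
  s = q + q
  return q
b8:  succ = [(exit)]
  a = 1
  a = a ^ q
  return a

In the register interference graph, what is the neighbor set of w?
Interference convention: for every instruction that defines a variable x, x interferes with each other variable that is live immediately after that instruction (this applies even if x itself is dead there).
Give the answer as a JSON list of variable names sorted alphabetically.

Answer: ["q", "s", "u", "z"]

Analysis:
def/use:
  b0: def={q,s,u,w,z} ue=∅
  b1: def={q,s} ue={q}
  b2: def={u} ue={s,u}
  b3: def={q} ue={z}
  b4: def={q,z} ue=∅
  b5: def={s} ue=∅
  b6: def={z} ue={u,z}
  b7: def={q,s} ue={q}
  b8: def={a} ue={q}

Backward fixpoint:
  b0 li=∅ lo={q,s,u,z}
  b1 li={q,u,z} lo={q,u,z}
  b2 li={s,u,z} lo={s,u,z}
  b3 li={u,z} lo={q,u,z}
  b4 li={s,u} lo={q,s,u,z}
  b5 li={q} lo={q}
  b6 li={q,u,z} lo={q}
  b7 li={q} lo=∅
  b8 li={q} lo=∅

Conflict graph:
  a — {q}
  q — {a,s,u,w,z}
  s — {q,u,w,z}
  u — {q,s,w,z}
  w — {q,s,u,z}
  z — {q,s,u,w}

N(w) = ["q", "s", "u", "z"]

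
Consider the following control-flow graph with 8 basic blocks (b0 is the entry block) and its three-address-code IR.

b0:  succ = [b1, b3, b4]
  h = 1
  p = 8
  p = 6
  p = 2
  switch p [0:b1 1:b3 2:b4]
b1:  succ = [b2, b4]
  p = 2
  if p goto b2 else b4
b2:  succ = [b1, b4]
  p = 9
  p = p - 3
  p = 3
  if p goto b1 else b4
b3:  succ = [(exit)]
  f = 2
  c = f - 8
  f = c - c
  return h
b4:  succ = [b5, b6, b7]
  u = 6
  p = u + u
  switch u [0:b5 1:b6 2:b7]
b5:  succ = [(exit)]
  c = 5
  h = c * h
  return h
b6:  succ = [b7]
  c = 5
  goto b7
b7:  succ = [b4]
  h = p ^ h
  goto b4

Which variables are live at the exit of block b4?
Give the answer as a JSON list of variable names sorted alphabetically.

Answer: ["h", "p"]

Analysis:
Per-block:
  b0: def={h,p} ue=∅
  b1: def={p} ue=∅
  b2: def={p} ue=∅
  b3: def={c,f} ue={h}
  b4: def={p,u} ue=∅
  b5: def={c,h} ue={h}
  b6: def={c} ue=∅
  b7: def={h} ue={h,p}

Liveness:
  b0 li=∅ lo={h}
  b1 li={h} lo={h}
  b2 li={h} lo={h}
  b3 li={h} lo=∅
  b4 li={h} lo={h,p}
  b5 li={h} lo=∅
  b6 li={h,p} lo={h,p}
  b7 li={h,p} lo={h}

live-out(b4) = ["h", "p"]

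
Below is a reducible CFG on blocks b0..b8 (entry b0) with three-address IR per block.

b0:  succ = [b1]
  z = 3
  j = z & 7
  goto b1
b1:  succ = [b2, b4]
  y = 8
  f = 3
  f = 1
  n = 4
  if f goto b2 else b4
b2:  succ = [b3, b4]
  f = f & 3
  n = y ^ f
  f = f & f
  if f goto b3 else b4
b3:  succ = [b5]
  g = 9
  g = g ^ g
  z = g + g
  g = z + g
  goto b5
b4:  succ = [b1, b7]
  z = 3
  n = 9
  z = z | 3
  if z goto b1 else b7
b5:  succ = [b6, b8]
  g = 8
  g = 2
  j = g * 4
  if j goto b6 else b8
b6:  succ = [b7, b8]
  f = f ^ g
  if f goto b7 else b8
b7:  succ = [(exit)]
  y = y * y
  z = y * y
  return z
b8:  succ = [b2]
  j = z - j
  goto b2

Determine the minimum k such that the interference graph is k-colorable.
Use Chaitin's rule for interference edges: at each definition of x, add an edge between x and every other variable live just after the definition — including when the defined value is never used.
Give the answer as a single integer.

Answer: 5

Analysis:
Per-block:
  b0 def {j,z} use ∅
  b1 def {f,n,y} use ∅
  b2 def {f,n} use {f,y}
  b3 def {g,z} use ∅
  b4 def {n,z} use ∅
  b5 def {g,j} use ∅
  b6 def {f} use {f,g}
  b7 def {y,z} use {y}
  b8 def {j} use {j,z}

Live sets:
  b0: in=∅ out=∅
  b1: in=∅ out={f,y}
  b2: in={f,y} out={f,y}
  b3: in={f,y} out={f,y,z}
  b4: in={y} out={y}
  b5: in={f,y,z} out={f,g,j,y,z}
  b6: in={f,g,j,y,z} out={f,j,y,z}
  b7: in={y} out=∅
  b8: in={f,j,y,z} out={f,y}

Interference:
  f↔{g,j,n,y,z}
  g↔{f,j,y,z}
  j↔{f,g,y,z}
  n↔{f,y,z}
  y↔{f,g,j,n,z}
  z↔{f,g,j,n,y}

Chromatic number:
  {f,g,j,y,z} pairwise interfere (5-clique) ⇒ χ ≥ 5
  assign f→c0 g→c3 j→c4 n→c3 y→c1 z→c2 — no edge inside a register ⇒ χ ≤ 5
  χ = 5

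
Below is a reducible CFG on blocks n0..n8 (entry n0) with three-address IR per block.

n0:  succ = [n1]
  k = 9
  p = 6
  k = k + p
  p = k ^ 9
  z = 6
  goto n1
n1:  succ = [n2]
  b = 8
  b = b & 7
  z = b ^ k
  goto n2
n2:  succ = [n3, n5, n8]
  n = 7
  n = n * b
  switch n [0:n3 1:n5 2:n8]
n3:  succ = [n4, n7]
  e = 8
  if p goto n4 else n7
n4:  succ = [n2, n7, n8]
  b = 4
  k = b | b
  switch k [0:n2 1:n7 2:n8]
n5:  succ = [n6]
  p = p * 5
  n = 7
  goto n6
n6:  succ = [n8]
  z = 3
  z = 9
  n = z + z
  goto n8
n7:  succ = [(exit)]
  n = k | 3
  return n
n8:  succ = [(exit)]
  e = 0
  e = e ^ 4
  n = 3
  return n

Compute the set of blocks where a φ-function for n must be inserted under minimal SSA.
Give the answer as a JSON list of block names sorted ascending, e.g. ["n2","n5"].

Answer: ["n2", "n8"]

Derivation:
idom tree: n1←n0 n2←n1 n3←n2 n4←n3 n5←n2 n6←n5 n7←n3 n8←n2
Dom∩ at merges:
  n2: preds {n1,n4}: {n0,n1} ∩ {n0,n1,n2,n3,n4} = {n0,n1}; idom=n1
  n7: preds {n3,n4}: {n0,n1,n2,n3} ∩ {n0,n1,n2,n3,n4} = {n0,n1,n2,n3}; idom=n3
  n8: preds {n2,n4,n6}: {n0,n1,n2} ∩ {n0,n1,n2,n3,n4} ∩ {n0,n1,n2,n5,n6} = {n0,n1,n2}; idom=n2

DF walk-up:
  join n2 pred n1: · stop@n1
  join n2 pred n4: n4→n3→n2 stop@n1
  join n7 pred n3: · stop@n3
  join n7 pred n4: n4 stop@n3
  join n8 pred n2: · stop@n2
  join n8 pred n4: n4→n3 stop@n2
  join n8 pred n6: n6→n5 stop@n2
  n0 → ∅
  n1 → ∅
  n2 → {n2}
  n3 → {n2,n8}
  n4 → {n2,n7,n8}
  n5 → {n8}
  n6 → {n8}
  n7 → ∅
  n8 → ∅

φ for n: defs {n2,n5,n6,n7,n8}
  DF⁺ = {n2,n8}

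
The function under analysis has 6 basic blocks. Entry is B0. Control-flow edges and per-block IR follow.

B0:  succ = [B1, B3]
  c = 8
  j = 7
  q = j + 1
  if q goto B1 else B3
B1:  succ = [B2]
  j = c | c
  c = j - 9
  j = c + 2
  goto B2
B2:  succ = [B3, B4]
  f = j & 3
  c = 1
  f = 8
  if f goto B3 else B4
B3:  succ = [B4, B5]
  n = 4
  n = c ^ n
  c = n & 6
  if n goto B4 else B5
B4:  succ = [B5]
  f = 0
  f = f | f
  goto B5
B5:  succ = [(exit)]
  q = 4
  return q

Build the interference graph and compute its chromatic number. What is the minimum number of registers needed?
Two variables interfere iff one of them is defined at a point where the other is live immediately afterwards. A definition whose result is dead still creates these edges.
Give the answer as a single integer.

Per-block:
  B0: def={c,j,q} ue=∅
  B1: def={c,j} ue={c}
  B2: def={c,f} ue={j}
  B3: def={c,n} ue={c}
  B4: def={f} ue=∅
  B5: def={q} ue=∅

Liveness:
  B0 li=∅ lo={c}
  B1 li={c} lo={j}
  B2 li={j} lo={c}
  B3 li={c} lo=∅
  B4 li=∅ lo=∅
  B5 li=∅ lo=∅

Interfere edges:
  c↔{f,j,n,q}
  f↔{c}
  j↔{c}
  n↔{c}
  q↔{c}

Chromatic number:
  lower bound: {c,f} mutually conflict ⇒ χ ≥ 2
  2-colouring: c0={c}  c1={f,j,n,q}
  χ = 2

Answer: 2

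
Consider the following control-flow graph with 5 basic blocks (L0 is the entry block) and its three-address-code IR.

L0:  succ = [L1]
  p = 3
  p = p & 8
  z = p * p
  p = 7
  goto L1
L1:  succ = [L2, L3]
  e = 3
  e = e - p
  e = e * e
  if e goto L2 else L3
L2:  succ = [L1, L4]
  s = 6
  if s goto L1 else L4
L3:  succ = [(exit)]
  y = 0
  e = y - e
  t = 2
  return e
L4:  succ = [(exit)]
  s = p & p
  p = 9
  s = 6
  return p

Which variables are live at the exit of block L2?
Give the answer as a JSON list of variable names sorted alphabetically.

Answer: ["p"]

Analysis:
Per-block:
  L0: {p,z} / ∅
  L1: {e} / {p}
  L2: {s} / ∅
  L3: {e,t,y} / {e}
  L4: {p,s} / {p}

Live sets:
  L0: in=∅ out={p}
  L1: in={p} out={e,p}
  L2: in={p} out={p}
  L3: in={e} out=∅
  L4: in={p} out=∅

live-out(L2) = ["p"]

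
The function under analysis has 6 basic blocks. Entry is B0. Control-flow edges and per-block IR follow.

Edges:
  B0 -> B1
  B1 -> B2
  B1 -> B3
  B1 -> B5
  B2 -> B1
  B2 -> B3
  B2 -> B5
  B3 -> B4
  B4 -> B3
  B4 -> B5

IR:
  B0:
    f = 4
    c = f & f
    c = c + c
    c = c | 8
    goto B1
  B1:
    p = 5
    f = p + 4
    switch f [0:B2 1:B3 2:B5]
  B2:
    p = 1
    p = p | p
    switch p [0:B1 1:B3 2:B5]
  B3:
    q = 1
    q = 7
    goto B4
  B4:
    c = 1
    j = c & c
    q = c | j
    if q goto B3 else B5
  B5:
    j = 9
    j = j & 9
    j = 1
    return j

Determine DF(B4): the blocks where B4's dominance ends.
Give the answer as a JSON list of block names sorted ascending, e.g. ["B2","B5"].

idom tree: B1←B0 B2←B1 B3←B1 B4←B3 B5←B1
Dom at joins:
  B1: preds {B0,B2}: {B0} ∩ {B0,B1,B2} = {B0}; idom=B0
  B3: preds {B1,B2,B4}: {B0,B1} ∩ {B0,B1,B2} ∩ {B0,B1,B3,B4} = {B0,B1}; idom=B1
  B5: preds {B1,B2,B4}: {B0,B1} ∩ {B0,B1,B2} ∩ {B0,B1,B3,B4} = {B0,B1}; idom=B1

Frontier:
  join B1 pred B0: · stop@B0
  join B1 pred B2: B2→B1 stop@B0
  join B3 pred B1: · stop@B1
  join B3 pred B2: B2 stop@B1
  join B3 pred B4: B4→B3 stop@B1
  join B5 pred B1: · stop@B1
  join B5 pred B2: B2 stop@B1
  join B5 pred B4: B4→B3 stop@B1
  B0: DF=∅
  B1: DF={B1}
  B2: DF={B1,B3,B5}
  B3: DF={B3,B5}
  B4: DF={B3,B5}
  B5: DF=∅

DF(B4) = ["B3", "B5"]

Answer: ["B3", "B5"]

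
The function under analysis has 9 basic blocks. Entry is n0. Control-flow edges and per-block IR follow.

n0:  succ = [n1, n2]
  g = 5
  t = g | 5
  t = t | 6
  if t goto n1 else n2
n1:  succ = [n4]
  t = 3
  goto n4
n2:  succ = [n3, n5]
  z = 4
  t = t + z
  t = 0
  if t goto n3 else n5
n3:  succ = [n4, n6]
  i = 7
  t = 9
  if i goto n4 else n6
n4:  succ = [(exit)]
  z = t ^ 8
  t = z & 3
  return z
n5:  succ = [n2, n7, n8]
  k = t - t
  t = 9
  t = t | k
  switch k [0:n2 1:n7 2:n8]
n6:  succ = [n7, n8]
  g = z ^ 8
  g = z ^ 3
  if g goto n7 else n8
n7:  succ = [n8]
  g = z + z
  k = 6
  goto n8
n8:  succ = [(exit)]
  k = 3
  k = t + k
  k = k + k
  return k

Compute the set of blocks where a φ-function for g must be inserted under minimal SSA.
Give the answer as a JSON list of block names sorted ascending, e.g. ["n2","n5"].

idom tree: n1←n0 n2←n0 n3←n2 n4←n0 n5←n2 n6←n3 n7←n2 n8←n2
Join-block Dom:
  n2: preds {n0,n5}: {n0} ∩ {n0,n2,n5} = {n0}; idom=n0
  n4: preds {n1,n3}: {n0,n1} ∩ {n0,n2,n3} = {n0}; idom=n0
  n7: preds {n5,n6}: {n0,n2,n5} ∩ {n0,n2,n3,n6} = {n0,n2}; idom=n2
  n8: preds {n5,n6,n7}: {n0,n2,n5} ∩ {n0,n2,n3,n6} ∩ {n0,n2,n7} = {n0,n2}; idom=n2

DF walk-up:
  n2←n0: walk · to n0
  n2←n5: walk n5→n2 to n0
  n4←n1: walk n1 to n0
  n4←n3: walk n3→n2 to n0
  n7←n5: walk n5 to n2
  n7←n6: walk n6→n3 to n2
  n8←n5: walk n5 to n2
  n8←n6: walk n6→n3 to n2
  n8←n7: walk n7 to n2
  n0 → ∅
  n1 → {n4}
  n2 → {n2,n4}
  n3 → {n4,n7,n8}
  n4 → ∅
  n5 → {n2,n7,n8}
  n6 → {n7,n8}
  n7 → {n8}
  n8 → ∅

φ for g: defs {n0,n6,n7}
  DF⁺ = {n7,n8}

Answer: ["n7", "n8"]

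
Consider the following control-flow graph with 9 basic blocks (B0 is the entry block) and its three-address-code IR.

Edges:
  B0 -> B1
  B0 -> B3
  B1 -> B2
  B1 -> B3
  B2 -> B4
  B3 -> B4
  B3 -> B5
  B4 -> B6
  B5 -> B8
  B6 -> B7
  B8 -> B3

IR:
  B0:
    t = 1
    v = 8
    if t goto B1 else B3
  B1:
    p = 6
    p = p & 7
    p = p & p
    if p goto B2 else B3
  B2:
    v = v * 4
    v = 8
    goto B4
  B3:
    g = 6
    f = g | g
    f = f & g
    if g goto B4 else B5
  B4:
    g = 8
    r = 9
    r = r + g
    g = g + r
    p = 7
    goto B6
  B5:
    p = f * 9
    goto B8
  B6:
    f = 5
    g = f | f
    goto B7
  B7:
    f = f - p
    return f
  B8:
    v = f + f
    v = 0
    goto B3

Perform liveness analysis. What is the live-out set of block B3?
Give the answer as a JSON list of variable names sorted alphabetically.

Answer: ["f"]

Analysis:
def/use:
  B0: {t,v} / ∅
  B1: {p} / ∅
  B2: {v} / {v}
  B3: {f,g} / ∅
  B4: {g,p,r} / ∅
  B5: {p} / {f}
  B6: {f,g} / ∅
  B7: {f} / {f,p}
  B8: {v} / {f}

Backward fixpoint:
  live B0: ∅→{v}
  live B1: {v}→{v}
  live B2: {v}→∅
  live B3: ∅→{f}
  live B4: ∅→{p}
  live B5: {f}→{f}
  live B6: {p}→{f,p}
  live B7: {f,p}→∅
  live B8: {f}→∅

live-out(B3) = ["f"]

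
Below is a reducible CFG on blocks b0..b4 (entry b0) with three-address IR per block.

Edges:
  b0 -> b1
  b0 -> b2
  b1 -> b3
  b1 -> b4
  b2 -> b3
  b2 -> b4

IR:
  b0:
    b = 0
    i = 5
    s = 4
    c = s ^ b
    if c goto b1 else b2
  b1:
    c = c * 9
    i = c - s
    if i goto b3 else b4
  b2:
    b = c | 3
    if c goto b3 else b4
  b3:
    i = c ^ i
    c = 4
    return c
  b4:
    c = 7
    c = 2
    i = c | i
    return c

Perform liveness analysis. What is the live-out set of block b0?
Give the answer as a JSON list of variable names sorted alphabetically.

Block summaries:
  b0 def {b,c,i,s} use ∅
  b1 def {c,i} use {c,s}
  b2 def {b} use {c}
  b3 def {c,i} use {c,i}
  b4 def {c,i} use {i}

Live sets:
  b0: in=∅ out={c,i,s}
  b1: in={c,s} out={c,i}
  b2: in={c,i} out={c,i}
  b3: in={c,i} out=∅
  b4: in={i} out=∅

live-out(b0) = ["c", "i", "s"]

Answer: ["c", "i", "s"]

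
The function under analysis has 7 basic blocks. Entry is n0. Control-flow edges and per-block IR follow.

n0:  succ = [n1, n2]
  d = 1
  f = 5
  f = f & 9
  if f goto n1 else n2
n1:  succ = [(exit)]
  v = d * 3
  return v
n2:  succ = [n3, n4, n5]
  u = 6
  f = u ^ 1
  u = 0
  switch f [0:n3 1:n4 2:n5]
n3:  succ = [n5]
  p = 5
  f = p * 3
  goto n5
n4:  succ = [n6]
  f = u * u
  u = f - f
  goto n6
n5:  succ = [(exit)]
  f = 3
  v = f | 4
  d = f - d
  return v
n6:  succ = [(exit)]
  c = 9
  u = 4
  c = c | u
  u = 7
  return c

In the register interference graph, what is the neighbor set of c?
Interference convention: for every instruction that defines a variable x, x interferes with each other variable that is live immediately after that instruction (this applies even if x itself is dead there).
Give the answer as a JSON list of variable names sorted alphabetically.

Answer: ["u"]

Analysis:
def/use:
  n0: def={d,f} ue=∅
  n1: def={v} ue={d}
  n2: def={f,u} ue=∅
  n3: def={f,p} ue=∅
  n4: def={f,u} ue={u}
  n5: def={d,f,v} ue={d}
  n6: def={c,u} ue=∅

Backward fixpoint:
  live n0: ∅→{d}
  live n1: {d}→∅
  live n2: {d}→{d,u}
  live n3: {d}→{d}
  live n4: {u}→∅
  live n5: {d}→∅
  live n6: ∅→∅

Interfere edges:
  c — {u}
  d — {f,p,u,v}
  f — {d,u,v}
  p — {d}
  u — {c,d,f}
  v — {d,f}

N(c) = ["u"]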